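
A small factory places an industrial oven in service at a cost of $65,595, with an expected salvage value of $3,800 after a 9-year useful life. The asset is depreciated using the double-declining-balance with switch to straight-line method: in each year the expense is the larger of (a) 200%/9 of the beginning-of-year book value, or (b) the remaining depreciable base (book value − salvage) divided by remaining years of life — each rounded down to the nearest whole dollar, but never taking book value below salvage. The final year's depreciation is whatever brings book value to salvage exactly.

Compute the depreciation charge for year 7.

Depreciable base = $65,595 − $3,800 = $61,795.
Year 1: DB = ⌊$65,595 × 200%/9⌋ = $14,576; SL = ⌊$61,795/9⌋ = $6,866 → take DB $14,576. Book value $51,019.
Year 2: DB = ⌊$51,019 × 200%/9⌋ = $11,337; SL = ⌊$47,219/8⌋ = $5,902 → take DB $11,337. Book value $39,682.
Year 3: DB = ⌊$39,682 × 200%/9⌋ = $8,818; SL = ⌊$35,882/7⌋ = $5,126 → take DB $8,818. Book value $30,864.
Year 4: DB = ⌊$30,864 × 200%/9⌋ = $6,858; SL = ⌊$27,064/6⌋ = $4,510 → take DB $6,858. Book value $24,006.
Year 5: DB = ⌊$24,006 × 200%/9⌋ = $5,334; SL = ⌊$20,206/5⌋ = $4,041 → take DB $5,334. Book value $18,672.
Year 6: DB = ⌊$18,672 × 200%/9⌋ = $4,149; SL = ⌊$14,872/4⌋ = $3,718 → take DB $4,149. Book value $14,523.
Year 7: DB = ⌊$14,523 × 200%/9⌋ = $3,227; SL = ⌊$10,723/3⌋ = $3,574 → take SL $3,574. Book value $10,949.

$3,574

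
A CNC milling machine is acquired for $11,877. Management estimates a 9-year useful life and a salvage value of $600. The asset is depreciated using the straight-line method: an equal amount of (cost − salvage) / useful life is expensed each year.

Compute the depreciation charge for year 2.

$1,253

Depreciable base = $11,877 − $600 = $11,277.
Annual expense = $11,277 / 9 = $1,253.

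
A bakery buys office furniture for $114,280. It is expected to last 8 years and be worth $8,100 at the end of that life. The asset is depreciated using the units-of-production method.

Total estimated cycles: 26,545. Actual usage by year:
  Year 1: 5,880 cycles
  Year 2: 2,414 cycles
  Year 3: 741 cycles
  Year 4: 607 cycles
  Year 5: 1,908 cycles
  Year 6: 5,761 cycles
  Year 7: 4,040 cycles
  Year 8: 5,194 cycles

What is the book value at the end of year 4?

$75,712

Depreciable base = $114,280 − $8,100 = $106,180.
Rate = $106,180 / 26,545 cycles = $4 per cycle.
Year 1: 5,880 × $4 = $23,520. Book value $90,760.
Year 2: 2,414 × $4 = $9,656. Book value $81,104.
Year 3: 741 × $4 = $2,964. Book value $78,140.
Year 4: 607 × $4 = $2,428. Book value $75,712.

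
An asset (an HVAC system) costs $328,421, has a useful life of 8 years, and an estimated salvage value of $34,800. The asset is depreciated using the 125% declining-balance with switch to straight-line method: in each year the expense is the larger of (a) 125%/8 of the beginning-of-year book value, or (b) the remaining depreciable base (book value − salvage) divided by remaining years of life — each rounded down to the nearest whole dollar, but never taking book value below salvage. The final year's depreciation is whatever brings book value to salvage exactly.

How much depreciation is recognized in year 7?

$32,496

Depreciable base = $328,421 − $34,800 = $293,621.
Year 1: DB = ⌊$328,421 × 125%/8⌋ = $51,315; SL = ⌊$293,621/8⌋ = $36,702 → take DB $51,315. Book value $277,106.
Year 2: DB = ⌊$277,106 × 125%/8⌋ = $43,297; SL = ⌊$242,306/7⌋ = $34,615 → take DB $43,297. Book value $233,809.
Year 3: DB = ⌊$233,809 × 125%/8⌋ = $36,532; SL = ⌊$199,009/6⌋ = $33,168 → take DB $36,532. Book value $197,277.
Year 4: DB = ⌊$197,277 × 125%/8⌋ = $30,824; SL = ⌊$162,477/5⌋ = $32,495 → take SL $32,495. Book value $164,782.
Year 5: DB = ⌊$164,782 × 125%/8⌋ = $25,747; SL = ⌊$129,982/4⌋ = $32,495 → take SL $32,495. Book value $132,287.
Year 6: DB = ⌊$132,287 × 125%/8⌋ = $20,669; SL = ⌊$97,487/3⌋ = $32,495 → take SL $32,495. Book value $99,792.
Year 7: DB = ⌊$99,792 × 125%/8⌋ = $15,592; SL = ⌊$64,992/2⌋ = $32,496 → take SL $32,496. Book value $67,296.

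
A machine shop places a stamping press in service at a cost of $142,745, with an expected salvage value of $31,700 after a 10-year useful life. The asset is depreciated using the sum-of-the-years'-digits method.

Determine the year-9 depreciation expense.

Depreciable base = $142,745 − $31,700 = $111,045.
Sum of the years' digits = 10+9+8+7+6+5+4+3+2+1 = 55.
Year 1: $111,045 × 10/55 = $20,190. Book value $122,555.
Year 2: $111,045 × 9/55 = $18,171. Book value $104,384.
Year 3: $111,045 × 8/55 = $16,152. Book value $88,232.
Year 4: $111,045 × 7/55 = $14,133. Book value $74,099.
Year 5: $111,045 × 6/55 = $12,114. Book value $61,985.
Year 6: $111,045 × 5/55 = $10,095. Book value $51,890.
Year 7: $111,045 × 4/55 = $8,076. Book value $43,814.
Year 8: $111,045 × 3/55 = $6,057. Book value $37,757.
Year 9: $111,045 × 2/55 = $4,038. Book value $33,719.

$4,038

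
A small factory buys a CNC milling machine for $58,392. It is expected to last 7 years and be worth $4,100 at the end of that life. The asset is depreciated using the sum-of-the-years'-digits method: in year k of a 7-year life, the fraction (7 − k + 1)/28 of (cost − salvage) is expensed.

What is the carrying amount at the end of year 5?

Depreciable base = $58,392 − $4,100 = $54,292.
Sum of the years' digits = 7+6+5+4+3+2+1 = 28.
Year 1: $54,292 × 7/28 = $13,573. Book value $44,819.
Year 2: $54,292 × 6/28 = $11,634. Book value $33,185.
Year 3: $54,292 × 5/28 = $9,695. Book value $23,490.
Year 4: $54,292 × 4/28 = $7,756. Book value $15,734.
Year 5: $54,292 × 3/28 = $5,817. Book value $9,917.

$9,917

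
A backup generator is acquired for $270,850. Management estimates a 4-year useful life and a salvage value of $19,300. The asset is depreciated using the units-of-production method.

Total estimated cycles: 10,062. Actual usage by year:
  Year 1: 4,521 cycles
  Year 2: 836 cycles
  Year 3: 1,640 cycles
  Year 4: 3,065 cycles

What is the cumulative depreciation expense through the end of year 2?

Depreciable base = $270,850 − $19,300 = $251,550.
Rate = $251,550 / 10,062 cycles = $25 per cycle.
Year 1: 4,521 × $25 = $113,025. Book value $157,825.
Year 2: 836 × $25 = $20,900. Book value $136,925.
Accumulated through year 2 = $270,850 − $136,925 = $133,925.

$133,925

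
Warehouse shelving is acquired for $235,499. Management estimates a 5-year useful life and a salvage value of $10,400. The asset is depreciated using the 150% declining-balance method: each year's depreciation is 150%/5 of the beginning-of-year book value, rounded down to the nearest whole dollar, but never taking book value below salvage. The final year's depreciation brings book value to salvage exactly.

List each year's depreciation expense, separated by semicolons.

$70,649; $49,455; $34,618; $24,233; $46,144

Depreciable base = $235,499 − $10,400 = $225,099.
Year 1: ⌊$235,499 × 150%/5⌋ = $70,649. Book value $164,850.
Year 2: ⌊$164,850 × 150%/5⌋ = $49,455. Book value $115,395.
Year 3: ⌊$115,395 × 150%/5⌋ = $34,618. Book value $80,777.
Year 4: ⌊$80,777 × 150%/5⌋ = $24,233. Book value $56,544.
Year 5 (final): $56,544 − $10,400 = $46,144. Book value $10,400.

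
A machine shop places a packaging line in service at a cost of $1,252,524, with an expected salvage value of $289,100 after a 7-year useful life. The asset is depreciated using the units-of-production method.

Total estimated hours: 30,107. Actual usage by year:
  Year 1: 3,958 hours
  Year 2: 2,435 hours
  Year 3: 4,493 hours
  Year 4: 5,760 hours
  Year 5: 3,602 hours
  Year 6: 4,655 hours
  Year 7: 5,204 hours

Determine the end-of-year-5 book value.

Depreciable base = $1,252,524 − $289,100 = $963,424.
Rate = $963,424 / 30,107 hours = $32 per hour.
Year 1: 3,958 × $32 = $126,656. Book value $1,125,868.
Year 2: 2,435 × $32 = $77,920. Book value $1,047,948.
Year 3: 4,493 × $32 = $143,776. Book value $904,172.
Year 4: 5,760 × $32 = $184,320. Book value $719,852.
Year 5: 3,602 × $32 = $115,264. Book value $604,588.

$604,588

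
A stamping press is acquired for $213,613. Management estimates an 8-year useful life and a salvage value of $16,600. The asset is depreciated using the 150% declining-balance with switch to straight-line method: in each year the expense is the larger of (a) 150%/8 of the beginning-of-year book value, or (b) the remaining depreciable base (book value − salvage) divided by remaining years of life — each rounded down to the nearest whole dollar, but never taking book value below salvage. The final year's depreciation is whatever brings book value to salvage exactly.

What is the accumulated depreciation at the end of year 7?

Depreciable base = $213,613 − $16,600 = $197,013.
Year 1: DB = ⌊$213,613 × 150%/8⌋ = $40,052; SL = ⌊$197,013/8⌋ = $24,626 → take DB $40,052. Book value $173,561.
Year 2: DB = ⌊$173,561 × 150%/8⌋ = $32,542; SL = ⌊$156,961/7⌋ = $22,423 → take DB $32,542. Book value $141,019.
Year 3: DB = ⌊$141,019 × 150%/8⌋ = $26,441; SL = ⌊$124,419/6⌋ = $20,736 → take DB $26,441. Book value $114,578.
Year 4: DB = ⌊$114,578 × 150%/8⌋ = $21,483; SL = ⌊$97,978/5⌋ = $19,595 → take DB $21,483. Book value $93,095.
Year 5: DB = ⌊$93,095 × 150%/8⌋ = $17,455; SL = ⌊$76,495/4⌋ = $19,123 → take SL $19,123. Book value $73,972.
Year 6: DB = ⌊$73,972 × 150%/8⌋ = $13,869; SL = ⌊$57,372/3⌋ = $19,124 → take SL $19,124. Book value $54,848.
Year 7: DB = ⌊$54,848 × 150%/8⌋ = $10,284; SL = ⌊$38,248/2⌋ = $19,124 → take SL $19,124. Book value $35,724.
Accumulated through year 7 = $213,613 − $35,724 = $177,889.

$177,889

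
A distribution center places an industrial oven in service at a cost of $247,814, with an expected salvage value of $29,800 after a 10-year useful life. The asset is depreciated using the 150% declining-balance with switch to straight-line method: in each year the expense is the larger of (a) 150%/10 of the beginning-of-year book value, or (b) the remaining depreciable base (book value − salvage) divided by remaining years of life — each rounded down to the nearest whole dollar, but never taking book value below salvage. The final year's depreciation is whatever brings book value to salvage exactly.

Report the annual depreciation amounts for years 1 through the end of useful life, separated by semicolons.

Depreciable base = $247,814 − $29,800 = $218,014.
Year 1: DB = ⌊$247,814 × 150%/10⌋ = $37,172; SL = ⌊$218,014/10⌋ = $21,801 → take DB $37,172. Book value $210,642.
Year 2: DB = ⌊$210,642 × 150%/10⌋ = $31,596; SL = ⌊$180,842/9⌋ = $20,093 → take DB $31,596. Book value $179,046.
Year 3: DB = ⌊$179,046 × 150%/10⌋ = $26,856; SL = ⌊$149,246/8⌋ = $18,655 → take DB $26,856. Book value $152,190.
Year 4: DB = ⌊$152,190 × 150%/10⌋ = $22,828; SL = ⌊$122,390/7⌋ = $17,484 → take DB $22,828. Book value $129,362.
Year 5: DB = ⌊$129,362 × 150%/10⌋ = $19,404; SL = ⌊$99,562/6⌋ = $16,593 → take DB $19,404. Book value $109,958.
Year 6: DB = ⌊$109,958 × 150%/10⌋ = $16,493; SL = ⌊$80,158/5⌋ = $16,031 → take DB $16,493. Book value $93,465.
Year 7: DB = ⌊$93,465 × 150%/10⌋ = $14,019; SL = ⌊$63,665/4⌋ = $15,916 → take SL $15,916. Book value $77,549.
Year 8: DB = ⌊$77,549 × 150%/10⌋ = $11,632; SL = ⌊$47,749/3⌋ = $15,916 → take SL $15,916. Book value $61,633.
Year 9: DB = ⌊$61,633 × 150%/10⌋ = $9,244; SL = ⌊$31,833/2⌋ = $15,916 → take SL $15,916. Book value $45,717.
Year 10 (final): $45,717 − $29,800 = $15,917. Book value $29,800.

$37,172; $31,596; $26,856; $22,828; $19,404; $16,493; $15,916; $15,916; $15,916; $15,917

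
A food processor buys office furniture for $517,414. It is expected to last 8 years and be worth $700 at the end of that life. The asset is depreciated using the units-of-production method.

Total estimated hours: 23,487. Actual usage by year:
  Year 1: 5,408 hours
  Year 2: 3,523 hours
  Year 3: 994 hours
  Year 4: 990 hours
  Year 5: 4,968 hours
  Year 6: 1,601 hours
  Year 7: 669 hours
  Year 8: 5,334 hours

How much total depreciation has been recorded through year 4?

$240,130

Depreciable base = $517,414 − $700 = $516,714.
Rate = $516,714 / 23,487 hours = $22 per hour.
Year 1: 5,408 × $22 = $118,976. Book value $398,438.
Year 2: 3,523 × $22 = $77,506. Book value $320,932.
Year 3: 994 × $22 = $21,868. Book value $299,064.
Year 4: 990 × $22 = $21,780. Book value $277,284.
Accumulated through year 4 = $517,414 − $277,284 = $240,130.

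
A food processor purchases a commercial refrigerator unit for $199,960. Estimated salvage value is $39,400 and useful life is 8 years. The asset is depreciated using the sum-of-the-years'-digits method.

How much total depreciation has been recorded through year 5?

Depreciable base = $199,960 − $39,400 = $160,560.
Sum of the years' digits = 8+7+6+5+4+3+2+1 = 36.
Year 1: $160,560 × 8/36 = $35,680. Book value $164,280.
Year 2: $160,560 × 7/36 = $31,220. Book value $133,060.
Year 3: $160,560 × 6/36 = $26,760. Book value $106,300.
Year 4: $160,560 × 5/36 = $22,300. Book value $84,000.
Year 5: $160,560 × 4/36 = $17,840. Book value $66,160.
Accumulated through year 5 = $199,960 − $66,160 = $133,800.

$133,800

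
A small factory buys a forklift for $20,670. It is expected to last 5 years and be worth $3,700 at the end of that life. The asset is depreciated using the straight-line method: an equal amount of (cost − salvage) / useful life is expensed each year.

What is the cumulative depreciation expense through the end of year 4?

Depreciable base = $20,670 − $3,700 = $16,970.
Annual expense = $16,970 / 5 = $3,394.
End of year 1: book value $17,276.
End of year 2: book value $13,882.
End of year 3: book value $10,488.
End of year 4: book value $7,094.
Accumulated through year 4 = $20,670 − $7,094 = $13,576.

$13,576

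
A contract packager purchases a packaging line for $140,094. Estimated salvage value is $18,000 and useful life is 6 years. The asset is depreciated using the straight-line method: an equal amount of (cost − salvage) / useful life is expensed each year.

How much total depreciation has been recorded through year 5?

$101,745

Depreciable base = $140,094 − $18,000 = $122,094.
Annual expense = $122,094 / 6 = $20,349.
End of year 1: book value $119,745.
End of year 2: book value $99,396.
End of year 3: book value $79,047.
End of year 4: book value $58,698.
End of year 5: book value $38,349.
Accumulated through year 5 = $140,094 − $38,349 = $101,745.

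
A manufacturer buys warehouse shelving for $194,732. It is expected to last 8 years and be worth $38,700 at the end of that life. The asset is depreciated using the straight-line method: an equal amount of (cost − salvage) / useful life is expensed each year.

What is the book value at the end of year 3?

Depreciable base = $194,732 − $38,700 = $156,032.
Annual expense = $156,032 / 8 = $19,504.
End of year 1: book value $175,228.
End of year 2: book value $155,724.
End of year 3: book value $136,220.

$136,220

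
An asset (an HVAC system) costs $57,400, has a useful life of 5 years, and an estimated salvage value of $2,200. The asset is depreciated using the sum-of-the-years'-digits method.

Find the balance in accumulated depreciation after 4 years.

Depreciable base = $57,400 − $2,200 = $55,200.
Sum of the years' digits = 5+4+3+2+1 = 15.
Year 1: $55,200 × 5/15 = $18,400. Book value $39,000.
Year 2: $55,200 × 4/15 = $14,720. Book value $24,280.
Year 3: $55,200 × 3/15 = $11,040. Book value $13,240.
Year 4: $55,200 × 2/15 = $7,360. Book value $5,880.
Accumulated through year 4 = $57,400 − $5,880 = $51,520.

$51,520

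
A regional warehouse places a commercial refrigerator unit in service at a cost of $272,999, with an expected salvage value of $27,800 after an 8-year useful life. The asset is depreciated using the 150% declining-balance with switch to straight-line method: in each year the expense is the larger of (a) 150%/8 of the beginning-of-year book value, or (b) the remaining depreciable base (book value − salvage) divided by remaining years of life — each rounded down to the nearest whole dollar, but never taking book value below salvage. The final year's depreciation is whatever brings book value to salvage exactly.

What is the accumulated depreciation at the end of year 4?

$154,023

Depreciable base = $272,999 − $27,800 = $245,199.
Year 1: DB = ⌊$272,999 × 150%/8⌋ = $51,187; SL = ⌊$245,199/8⌋ = $30,649 → take DB $51,187. Book value $221,812.
Year 2: DB = ⌊$221,812 × 150%/8⌋ = $41,589; SL = ⌊$194,012/7⌋ = $27,716 → take DB $41,589. Book value $180,223.
Year 3: DB = ⌊$180,223 × 150%/8⌋ = $33,791; SL = ⌊$152,423/6⌋ = $25,403 → take DB $33,791. Book value $146,432.
Year 4: DB = ⌊$146,432 × 150%/8⌋ = $27,456; SL = ⌊$118,632/5⌋ = $23,726 → take DB $27,456. Book value $118,976.
Accumulated through year 4 = $272,999 − $118,976 = $154,023.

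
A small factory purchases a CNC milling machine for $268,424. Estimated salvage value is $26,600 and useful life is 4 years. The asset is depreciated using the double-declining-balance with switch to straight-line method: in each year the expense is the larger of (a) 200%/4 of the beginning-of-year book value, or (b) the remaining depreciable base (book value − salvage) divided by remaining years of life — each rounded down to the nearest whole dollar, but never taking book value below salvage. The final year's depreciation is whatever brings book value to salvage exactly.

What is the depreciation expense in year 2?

Depreciable base = $268,424 − $26,600 = $241,824.
Year 1: DB = ⌊$268,424 × 200%/4⌋ = $134,212; SL = ⌊$241,824/4⌋ = $60,456 → take DB $134,212. Book value $134,212.
Year 2: DB = ⌊$134,212 × 200%/4⌋ = $67,106; SL = ⌊$107,612/3⌋ = $35,870 → take DB $67,106. Book value $67,106.

$67,106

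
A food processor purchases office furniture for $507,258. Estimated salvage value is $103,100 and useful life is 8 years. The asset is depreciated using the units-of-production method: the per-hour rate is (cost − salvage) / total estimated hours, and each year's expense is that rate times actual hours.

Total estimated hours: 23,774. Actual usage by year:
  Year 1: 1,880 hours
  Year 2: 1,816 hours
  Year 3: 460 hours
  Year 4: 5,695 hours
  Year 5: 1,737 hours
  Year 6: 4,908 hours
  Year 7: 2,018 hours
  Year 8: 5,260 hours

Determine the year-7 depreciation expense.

$34,306

Depreciable base = $507,258 − $103,100 = $404,158.
Rate = $404,158 / 23,774 hours = $17 per hour.
Year 1: 1,880 × $17 = $31,960. Book value $475,298.
Year 2: 1,816 × $17 = $30,872. Book value $444,426.
Year 3: 460 × $17 = $7,820. Book value $436,606.
Year 4: 5,695 × $17 = $96,815. Book value $339,791.
Year 5: 1,737 × $17 = $29,529. Book value $310,262.
Year 6: 4,908 × $17 = $83,436. Book value $226,826.
Year 7: 2,018 × $17 = $34,306. Book value $192,520.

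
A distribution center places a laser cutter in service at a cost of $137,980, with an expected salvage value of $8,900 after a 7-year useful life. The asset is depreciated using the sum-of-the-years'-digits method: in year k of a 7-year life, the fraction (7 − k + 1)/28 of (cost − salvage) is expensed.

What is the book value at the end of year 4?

Depreciable base = $137,980 − $8,900 = $129,080.
Sum of the years' digits = 7+6+5+4+3+2+1 = 28.
Year 1: $129,080 × 7/28 = $32,270. Book value $105,710.
Year 2: $129,080 × 6/28 = $27,660. Book value $78,050.
Year 3: $129,080 × 5/28 = $23,050. Book value $55,000.
Year 4: $129,080 × 4/28 = $18,440. Book value $36,560.

$36,560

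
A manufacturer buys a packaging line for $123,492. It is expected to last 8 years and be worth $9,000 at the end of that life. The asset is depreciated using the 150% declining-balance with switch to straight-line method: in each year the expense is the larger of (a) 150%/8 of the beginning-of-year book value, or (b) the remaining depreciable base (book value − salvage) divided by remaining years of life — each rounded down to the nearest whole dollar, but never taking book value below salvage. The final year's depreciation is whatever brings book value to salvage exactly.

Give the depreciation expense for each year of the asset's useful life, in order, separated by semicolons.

Depreciable base = $123,492 − $9,000 = $114,492.
Year 1: DB = ⌊$123,492 × 150%/8⌋ = $23,154; SL = ⌊$114,492/8⌋ = $14,311 → take DB $23,154. Book value $100,338.
Year 2: DB = ⌊$100,338 × 150%/8⌋ = $18,813; SL = ⌊$91,338/7⌋ = $13,048 → take DB $18,813. Book value $81,525.
Year 3: DB = ⌊$81,525 × 150%/8⌋ = $15,285; SL = ⌊$72,525/6⌋ = $12,087 → take DB $15,285. Book value $66,240.
Year 4: DB = ⌊$66,240 × 150%/8⌋ = $12,420; SL = ⌊$57,240/5⌋ = $11,448 → take DB $12,420. Book value $53,820.
Year 5: DB = ⌊$53,820 × 150%/8⌋ = $10,091; SL = ⌊$44,820/4⌋ = $11,205 → take SL $11,205. Book value $42,615.
Year 6: DB = ⌊$42,615 × 150%/8⌋ = $7,990; SL = ⌊$33,615/3⌋ = $11,205 → take SL $11,205. Book value $31,410.
Year 7: DB = ⌊$31,410 × 150%/8⌋ = $5,889; SL = ⌊$22,410/2⌋ = $11,205 → take SL $11,205. Book value $20,205.
Year 8 (final): $20,205 − $9,000 = $11,205. Book value $9,000.

$23,154; $18,813; $15,285; $12,420; $11,205; $11,205; $11,205; $11,205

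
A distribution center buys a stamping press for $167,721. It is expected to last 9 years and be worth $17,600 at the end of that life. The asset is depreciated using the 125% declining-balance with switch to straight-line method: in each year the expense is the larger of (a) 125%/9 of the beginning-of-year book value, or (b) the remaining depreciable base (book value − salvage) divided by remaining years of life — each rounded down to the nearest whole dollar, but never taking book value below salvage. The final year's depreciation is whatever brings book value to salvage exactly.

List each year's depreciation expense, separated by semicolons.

Depreciable base = $167,721 − $17,600 = $150,121.
Year 1: DB = ⌊$167,721 × 125%/9⌋ = $23,294; SL = ⌊$150,121/9⌋ = $16,680 → take DB $23,294. Book value $144,427.
Year 2: DB = ⌊$144,427 × 125%/9⌋ = $20,059; SL = ⌊$126,827/8⌋ = $15,853 → take DB $20,059. Book value $124,368.
Year 3: DB = ⌊$124,368 × 125%/9⌋ = $17,273; SL = ⌊$106,768/7⌋ = $15,252 → take DB $17,273. Book value $107,095.
Year 4: DB = ⌊$107,095 × 125%/9⌋ = $14,874; SL = ⌊$89,495/6⌋ = $14,915 → take SL $14,915. Book value $92,180.
Year 5: DB = ⌊$92,180 × 125%/9⌋ = $12,802; SL = ⌊$74,580/5⌋ = $14,916 → take SL $14,916. Book value $77,264.
Year 6: DB = ⌊$77,264 × 125%/9⌋ = $10,731; SL = ⌊$59,664/4⌋ = $14,916 → take SL $14,916. Book value $62,348.
Year 7: DB = ⌊$62,348 × 125%/9⌋ = $8,659; SL = ⌊$44,748/3⌋ = $14,916 → take SL $14,916. Book value $47,432.
Year 8: DB = ⌊$47,432 × 125%/9⌋ = $6,587; SL = ⌊$29,832/2⌋ = $14,916 → take SL $14,916. Book value $32,516.
Year 9 (final): $32,516 − $17,600 = $14,916. Book value $17,600.

$23,294; $20,059; $17,273; $14,915; $14,916; $14,916; $14,916; $14,916; $14,916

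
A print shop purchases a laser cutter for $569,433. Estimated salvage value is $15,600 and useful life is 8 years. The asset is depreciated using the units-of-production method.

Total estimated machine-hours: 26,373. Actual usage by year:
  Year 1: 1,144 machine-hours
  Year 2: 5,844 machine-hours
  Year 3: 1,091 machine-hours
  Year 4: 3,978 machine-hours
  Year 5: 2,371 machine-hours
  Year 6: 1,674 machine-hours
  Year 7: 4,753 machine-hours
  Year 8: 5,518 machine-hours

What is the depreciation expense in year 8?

$115,878

Depreciable base = $569,433 − $15,600 = $553,833.
Rate = $553,833 / 26,373 machine-hours = $21 per machine-hour.
Year 1: 1,144 × $21 = $24,024. Book value $545,409.
Year 2: 5,844 × $21 = $122,724. Book value $422,685.
Year 3: 1,091 × $21 = $22,911. Book value $399,774.
Year 4: 3,978 × $21 = $83,538. Book value $316,236.
Year 5: 2,371 × $21 = $49,791. Book value $266,445.
Year 6: 1,674 × $21 = $35,154. Book value $231,291.
Year 7: 4,753 × $21 = $99,813. Book value $131,478.
Year 8: 5,518 × $21 = $115,878. Book value $15,600.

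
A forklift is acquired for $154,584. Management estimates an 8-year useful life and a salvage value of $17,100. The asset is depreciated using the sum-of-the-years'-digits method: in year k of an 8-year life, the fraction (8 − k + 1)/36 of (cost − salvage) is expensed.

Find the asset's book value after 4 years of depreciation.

Depreciable base = $154,584 − $17,100 = $137,484.
Sum of the years' digits = 8+7+6+5+4+3+2+1 = 36.
Year 1: $137,484 × 8/36 = $30,552. Book value $124,032.
Year 2: $137,484 × 7/36 = $26,733. Book value $97,299.
Year 3: $137,484 × 6/36 = $22,914. Book value $74,385.
Year 4: $137,484 × 5/36 = $19,095. Book value $55,290.

$55,290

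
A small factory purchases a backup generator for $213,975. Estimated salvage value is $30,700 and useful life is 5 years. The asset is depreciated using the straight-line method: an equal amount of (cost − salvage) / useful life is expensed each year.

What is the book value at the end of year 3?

Depreciable base = $213,975 − $30,700 = $183,275.
Annual expense = $183,275 / 5 = $36,655.
End of year 1: book value $177,320.
End of year 2: book value $140,665.
End of year 3: book value $104,010.

$104,010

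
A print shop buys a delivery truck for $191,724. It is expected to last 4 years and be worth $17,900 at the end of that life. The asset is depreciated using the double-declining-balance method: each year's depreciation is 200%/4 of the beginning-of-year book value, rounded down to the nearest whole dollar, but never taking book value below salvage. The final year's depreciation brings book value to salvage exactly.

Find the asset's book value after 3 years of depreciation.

$23,966

Depreciable base = $191,724 − $17,900 = $173,824.
Year 1: ⌊$191,724 × 200%/4⌋ = $95,862. Book value $95,862.
Year 2: ⌊$95,862 × 200%/4⌋ = $47,931. Book value $47,931.
Year 3: ⌊$47,931 × 200%/4⌋ = $23,965. Book value $23,966.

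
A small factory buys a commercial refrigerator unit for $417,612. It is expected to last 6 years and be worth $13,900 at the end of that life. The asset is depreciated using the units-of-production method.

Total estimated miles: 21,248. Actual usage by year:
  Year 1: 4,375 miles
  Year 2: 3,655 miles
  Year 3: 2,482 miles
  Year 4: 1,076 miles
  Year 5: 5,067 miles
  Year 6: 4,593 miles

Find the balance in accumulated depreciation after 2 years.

$152,570

Depreciable base = $417,612 − $13,900 = $403,712.
Rate = $403,712 / 21,248 miles = $19 per mile.
Year 1: 4,375 × $19 = $83,125. Book value $334,487.
Year 2: 3,655 × $19 = $69,445. Book value $265,042.
Accumulated through year 2 = $417,612 − $265,042 = $152,570.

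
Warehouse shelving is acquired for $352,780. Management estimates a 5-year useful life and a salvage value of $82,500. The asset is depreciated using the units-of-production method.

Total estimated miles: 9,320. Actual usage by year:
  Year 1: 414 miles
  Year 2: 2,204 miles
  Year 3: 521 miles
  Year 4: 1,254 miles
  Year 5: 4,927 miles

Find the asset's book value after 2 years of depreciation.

$276,858

Depreciable base = $352,780 − $82,500 = $270,280.
Rate = $270,280 / 9,320 miles = $29 per mile.
Year 1: 414 × $29 = $12,006. Book value $340,774.
Year 2: 2,204 × $29 = $63,916. Book value $276,858.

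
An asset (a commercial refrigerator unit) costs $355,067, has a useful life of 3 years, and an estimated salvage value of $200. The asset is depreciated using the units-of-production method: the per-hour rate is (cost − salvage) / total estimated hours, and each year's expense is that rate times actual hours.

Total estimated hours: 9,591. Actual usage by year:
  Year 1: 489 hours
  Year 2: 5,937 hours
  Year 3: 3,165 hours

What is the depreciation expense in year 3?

Depreciable base = $355,067 − $200 = $354,867.
Rate = $354,867 / 9,591 hours = $37 per hour.
Year 1: 489 × $37 = $18,093. Book value $336,974.
Year 2: 5,937 × $37 = $219,669. Book value $117,305.
Year 3: 3,165 × $37 = $117,105. Book value $200.

$117,105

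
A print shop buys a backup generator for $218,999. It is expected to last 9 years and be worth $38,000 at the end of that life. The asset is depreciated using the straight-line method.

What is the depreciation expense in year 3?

Depreciable base = $218,999 − $38,000 = $180,999.
Annual expense = $180,999 / 9 = $20,111.

$20,111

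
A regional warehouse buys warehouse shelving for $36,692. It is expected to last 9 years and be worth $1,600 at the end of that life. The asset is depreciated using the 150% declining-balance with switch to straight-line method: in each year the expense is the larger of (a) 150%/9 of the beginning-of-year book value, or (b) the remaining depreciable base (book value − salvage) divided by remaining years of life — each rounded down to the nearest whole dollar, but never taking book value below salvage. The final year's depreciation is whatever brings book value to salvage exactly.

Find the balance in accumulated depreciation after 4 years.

Depreciable base = $36,692 − $1,600 = $35,092.
Year 1: DB = ⌊$36,692 × 150%/9⌋ = $6,115; SL = ⌊$35,092/9⌋ = $3,899 → take DB $6,115. Book value $30,577.
Year 2: DB = ⌊$30,577 × 150%/9⌋ = $5,096; SL = ⌊$28,977/8⌋ = $3,622 → take DB $5,096. Book value $25,481.
Year 3: DB = ⌊$25,481 × 150%/9⌋ = $4,246; SL = ⌊$23,881/7⌋ = $3,411 → take DB $4,246. Book value $21,235.
Year 4: DB = ⌊$21,235 × 150%/9⌋ = $3,539; SL = ⌊$19,635/6⌋ = $3,272 → take DB $3,539. Book value $17,696.
Accumulated through year 4 = $36,692 − $17,696 = $18,996.

$18,996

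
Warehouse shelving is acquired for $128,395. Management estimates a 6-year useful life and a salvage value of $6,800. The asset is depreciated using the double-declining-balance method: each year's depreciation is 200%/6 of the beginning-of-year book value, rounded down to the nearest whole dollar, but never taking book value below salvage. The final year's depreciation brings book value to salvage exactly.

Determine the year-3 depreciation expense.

$19,021

Depreciable base = $128,395 − $6,800 = $121,595.
Year 1: ⌊$128,395 × 200%/6⌋ = $42,798. Book value $85,597.
Year 2: ⌊$85,597 × 200%/6⌋ = $28,532. Book value $57,065.
Year 3: ⌊$57,065 × 200%/6⌋ = $19,021. Book value $38,044.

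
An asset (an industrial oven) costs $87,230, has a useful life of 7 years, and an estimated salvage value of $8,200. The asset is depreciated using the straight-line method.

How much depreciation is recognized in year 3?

$11,290

Depreciable base = $87,230 − $8,200 = $79,030.
Annual expense = $79,030 / 7 = $11,290.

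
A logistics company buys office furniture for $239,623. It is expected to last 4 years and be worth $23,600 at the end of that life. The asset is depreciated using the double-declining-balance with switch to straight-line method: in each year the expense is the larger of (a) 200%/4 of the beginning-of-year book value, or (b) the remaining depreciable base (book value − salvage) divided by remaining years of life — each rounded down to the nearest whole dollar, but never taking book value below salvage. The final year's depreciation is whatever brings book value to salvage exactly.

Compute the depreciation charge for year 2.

$59,906

Depreciable base = $239,623 − $23,600 = $216,023.
Year 1: DB = ⌊$239,623 × 200%/4⌋ = $119,811; SL = ⌊$216,023/4⌋ = $54,005 → take DB $119,811. Book value $119,812.
Year 2: DB = ⌊$119,812 × 200%/4⌋ = $59,906; SL = ⌊$96,212/3⌋ = $32,070 → take DB $59,906. Book value $59,906.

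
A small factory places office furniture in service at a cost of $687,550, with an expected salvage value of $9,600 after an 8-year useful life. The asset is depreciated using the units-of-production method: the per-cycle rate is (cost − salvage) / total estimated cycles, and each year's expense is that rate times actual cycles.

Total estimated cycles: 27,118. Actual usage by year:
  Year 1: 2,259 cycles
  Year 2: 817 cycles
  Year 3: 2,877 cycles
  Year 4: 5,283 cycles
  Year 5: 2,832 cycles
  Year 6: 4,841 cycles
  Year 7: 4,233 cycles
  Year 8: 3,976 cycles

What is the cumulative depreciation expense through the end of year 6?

Depreciable base = $687,550 − $9,600 = $677,950.
Rate = $677,950 / 27,118 cycles = $25 per cycle.
Year 1: 2,259 × $25 = $56,475. Book value $631,075.
Year 2: 817 × $25 = $20,425. Book value $610,650.
Year 3: 2,877 × $25 = $71,925. Book value $538,725.
Year 4: 5,283 × $25 = $132,075. Book value $406,650.
Year 5: 2,832 × $25 = $70,800. Book value $335,850.
Year 6: 4,841 × $25 = $121,025. Book value $214,825.
Accumulated through year 6 = $687,550 − $214,825 = $472,725.

$472,725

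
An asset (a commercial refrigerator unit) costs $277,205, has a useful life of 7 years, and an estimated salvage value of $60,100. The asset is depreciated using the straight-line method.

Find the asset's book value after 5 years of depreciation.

Depreciable base = $277,205 − $60,100 = $217,105.
Annual expense = $217,105 / 7 = $31,015.
End of year 1: book value $246,190.
End of year 2: book value $215,175.
End of year 3: book value $184,160.
End of year 4: book value $153,145.
End of year 5: book value $122,130.

$122,130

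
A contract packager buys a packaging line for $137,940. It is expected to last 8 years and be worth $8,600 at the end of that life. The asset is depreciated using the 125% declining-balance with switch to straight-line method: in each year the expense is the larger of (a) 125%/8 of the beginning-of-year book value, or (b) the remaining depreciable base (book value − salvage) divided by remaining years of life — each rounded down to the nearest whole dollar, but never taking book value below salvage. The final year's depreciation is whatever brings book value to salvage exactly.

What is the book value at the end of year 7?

$23,452

Depreciable base = $137,940 − $8,600 = $129,340.
Year 1: DB = ⌊$137,940 × 125%/8⌋ = $21,553; SL = ⌊$129,340/8⌋ = $16,167 → take DB $21,553. Book value $116,387.
Year 2: DB = ⌊$116,387 × 125%/8⌋ = $18,185; SL = ⌊$107,787/7⌋ = $15,398 → take DB $18,185. Book value $98,202.
Year 3: DB = ⌊$98,202 × 125%/8⌋ = $15,344; SL = ⌊$89,602/6⌋ = $14,933 → take DB $15,344. Book value $82,858.
Year 4: DB = ⌊$82,858 × 125%/8⌋ = $12,946; SL = ⌊$74,258/5⌋ = $14,851 → take SL $14,851. Book value $68,007.
Year 5: DB = ⌊$68,007 × 125%/8⌋ = $10,626; SL = ⌊$59,407/4⌋ = $14,851 → take SL $14,851. Book value $53,156.
Year 6: DB = ⌊$53,156 × 125%/8⌋ = $8,305; SL = ⌊$44,556/3⌋ = $14,852 → take SL $14,852. Book value $38,304.
Year 7: DB = ⌊$38,304 × 125%/8⌋ = $5,985; SL = ⌊$29,704/2⌋ = $14,852 → take SL $14,852. Book value $23,452.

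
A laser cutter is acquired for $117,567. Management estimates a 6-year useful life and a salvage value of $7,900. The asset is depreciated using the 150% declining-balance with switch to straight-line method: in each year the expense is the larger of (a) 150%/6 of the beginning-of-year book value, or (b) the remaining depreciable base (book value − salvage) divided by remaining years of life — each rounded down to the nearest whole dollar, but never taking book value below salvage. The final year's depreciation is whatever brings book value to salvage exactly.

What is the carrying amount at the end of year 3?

Depreciable base = $117,567 − $7,900 = $109,667.
Year 1: DB = ⌊$117,567 × 150%/6⌋ = $29,391; SL = ⌊$109,667/6⌋ = $18,277 → take DB $29,391. Book value $88,176.
Year 2: DB = ⌊$88,176 × 150%/6⌋ = $22,044; SL = ⌊$80,276/5⌋ = $16,055 → take DB $22,044. Book value $66,132.
Year 3: DB = ⌊$66,132 × 150%/6⌋ = $16,533; SL = ⌊$58,232/4⌋ = $14,558 → take DB $16,533. Book value $49,599.

$49,599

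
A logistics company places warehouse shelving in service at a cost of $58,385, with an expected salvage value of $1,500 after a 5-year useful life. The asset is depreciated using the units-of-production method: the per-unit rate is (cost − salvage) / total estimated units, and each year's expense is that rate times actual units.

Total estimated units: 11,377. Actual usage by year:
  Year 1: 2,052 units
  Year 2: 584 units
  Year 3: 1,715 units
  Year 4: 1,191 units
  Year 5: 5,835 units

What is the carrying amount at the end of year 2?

Depreciable base = $58,385 − $1,500 = $56,885.
Rate = $56,885 / 11,377 units = $5 per unit.
Year 1: 2,052 × $5 = $10,260. Book value $48,125.
Year 2: 584 × $5 = $2,920. Book value $45,205.

$45,205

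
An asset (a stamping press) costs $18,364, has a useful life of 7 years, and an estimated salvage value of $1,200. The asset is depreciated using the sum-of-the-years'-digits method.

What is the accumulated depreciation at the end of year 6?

Depreciable base = $18,364 − $1,200 = $17,164.
Sum of the years' digits = 7+6+5+4+3+2+1 = 28.
Year 1: $17,164 × 7/28 = $4,291. Book value $14,073.
Year 2: $17,164 × 6/28 = $3,678. Book value $10,395.
Year 3: $17,164 × 5/28 = $3,065. Book value $7,330.
Year 4: $17,164 × 4/28 = $2,452. Book value $4,878.
Year 5: $17,164 × 3/28 = $1,839. Book value $3,039.
Year 6: $17,164 × 2/28 = $1,226. Book value $1,813.
Accumulated through year 6 = $18,364 − $1,813 = $16,551.

$16,551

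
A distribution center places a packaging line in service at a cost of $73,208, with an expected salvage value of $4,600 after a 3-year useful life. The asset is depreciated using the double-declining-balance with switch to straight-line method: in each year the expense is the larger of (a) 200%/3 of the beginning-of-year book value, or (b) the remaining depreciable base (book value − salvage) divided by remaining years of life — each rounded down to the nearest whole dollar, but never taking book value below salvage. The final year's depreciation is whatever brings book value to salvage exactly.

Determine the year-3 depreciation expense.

Depreciable base = $73,208 − $4,600 = $68,608.
Year 1: DB = ⌊$73,208 × 200%/3⌋ = $48,805; SL = ⌊$68,608/3⌋ = $22,869 → take DB $48,805. Book value $24,403.
Year 2: DB = ⌊$24,403 × 200%/3⌋ = $16,268; SL = ⌊$19,803/2⌋ = $9,901 → take DB $16,268. Book value $8,135.
Year 3 (final): $8,135 − $4,600 = $3,535. Book value $4,600.

$3,535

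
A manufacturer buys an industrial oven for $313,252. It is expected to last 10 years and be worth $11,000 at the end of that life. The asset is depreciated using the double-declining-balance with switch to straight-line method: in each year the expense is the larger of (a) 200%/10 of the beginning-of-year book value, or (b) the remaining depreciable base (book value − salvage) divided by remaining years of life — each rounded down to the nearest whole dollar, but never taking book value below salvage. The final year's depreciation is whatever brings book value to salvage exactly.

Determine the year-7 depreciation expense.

Depreciable base = $313,252 − $11,000 = $302,252.
Year 1: DB = ⌊$313,252 × 200%/10⌋ = $62,650; SL = ⌊$302,252/10⌋ = $30,225 → take DB $62,650. Book value $250,602.
Year 2: DB = ⌊$250,602 × 200%/10⌋ = $50,120; SL = ⌊$239,602/9⌋ = $26,622 → take DB $50,120. Book value $200,482.
Year 3: DB = ⌊$200,482 × 200%/10⌋ = $40,096; SL = ⌊$189,482/8⌋ = $23,685 → take DB $40,096. Book value $160,386.
Year 4: DB = ⌊$160,386 × 200%/10⌋ = $32,077; SL = ⌊$149,386/7⌋ = $21,340 → take DB $32,077. Book value $128,309.
Year 5: DB = ⌊$128,309 × 200%/10⌋ = $25,661; SL = ⌊$117,309/6⌋ = $19,551 → take DB $25,661. Book value $102,648.
Year 6: DB = ⌊$102,648 × 200%/10⌋ = $20,529; SL = ⌊$91,648/5⌋ = $18,329 → take DB $20,529. Book value $82,119.
Year 7: DB = ⌊$82,119 × 200%/10⌋ = $16,423; SL = ⌊$71,119/4⌋ = $17,779 → take SL $17,779. Book value $64,340.

$17,779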